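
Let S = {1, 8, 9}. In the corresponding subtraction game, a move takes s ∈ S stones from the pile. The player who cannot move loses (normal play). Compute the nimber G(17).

G(0) = 0
G(1) = mex{0} = 1
G(2) = mex{1} = 0
G(3) = mex{0} = 1
G(4) = mex{1} = 0
G(5) = mex{0} = 1
G(6) = mex{1} = 0
G(7) = mex{0} = 1
G(8) = mex{1,0} = 2
G(9) = mex{2,1,0} = 3
G(10) = mex{3,0,1} = 2
G(11) = mex{2,1,0} = 3
G(12) = mex{3,0,1} = 2
G(13) = mex{2,1,0} = 3
G(14) = mex{3,0,1} = 2
G(15) = mex{2,1,0} = 3
G(16) = mex{3,2,1} = 0
G(17) = mex{0,3,2} = 1

1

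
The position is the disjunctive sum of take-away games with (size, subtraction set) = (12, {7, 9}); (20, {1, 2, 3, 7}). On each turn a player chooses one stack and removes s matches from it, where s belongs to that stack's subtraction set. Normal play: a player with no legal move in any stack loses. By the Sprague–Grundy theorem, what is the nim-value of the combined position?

1

Stack A, S = {7, 9}:
G(0) = 0
G(1) = mex{} = 0
G(2) = mex{} = 0
G(3) = mex{} = 0
G(4) = mex{} = 0
G(5) = mex{} = 0
G(6) = mex{} = 0
G(7) = mex{0} = 1
G(8) = mex{0} = 1
G(9) = mex{0,0} = 1
G(10) = mex{0,0} = 1
G(11) = mex{0,0} = 1
G(12) = mex{0,0} = 1
G_A(12) = 1.
Stack B, S = {1, 2, 3, 7}:
G(0) = 0
G(1) = mex{0} = 1
G(2) = mex{1,0} = 2
G(3) = mex{2,1,0} = 3
G(4) = mex{3,2,1} = 0
G(5) = mex{0,3,2} = 1
G(6) = mex{1,0,3} = 2
G(7) = mex{2,1,0,0} = 3
G(8) = mex{3,2,1,1} = 0
G(9) = mex{0,3,2,2} = 1
G(10) = mex{1,0,3,3} = 2
G(11) = mex{2,1,0,0} = 3
G(12) = mex{3,2,1,1} = 0
G(13) = mex{0,3,2,2} = 1
G(14) = mex{1,0,3,3} = 2
G(15) = mex{2,1,0,0} = 3
G(16) = mex{3,2,1,1} = 0
G(17) = mex{0,3,2,2} = 1
G(18) = mex{1,0,3,3} = 2
G(19) = mex{2,1,0,0} = 3
G(20) = mex{3,2,1,1} = 0
G_B(20) = 0.
Combined Grundy value = 1 ⊕ 0 = 1.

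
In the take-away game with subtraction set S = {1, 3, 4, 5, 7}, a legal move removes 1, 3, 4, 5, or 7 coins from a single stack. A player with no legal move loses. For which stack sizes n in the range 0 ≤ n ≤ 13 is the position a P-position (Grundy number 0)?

0, 2, 8, 10

n :  0  1  2  3  4  5  6  7  8  9 10 11 12 13
G :  0  1  0  1  2  3  2  3  0  1  0  1  2  3
P-positions are exactly the n with G(n) = 0.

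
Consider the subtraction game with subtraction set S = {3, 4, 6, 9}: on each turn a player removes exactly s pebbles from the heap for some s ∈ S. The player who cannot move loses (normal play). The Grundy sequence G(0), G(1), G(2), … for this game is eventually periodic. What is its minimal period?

12

n :  0  1  2  3  4  5  6  7  8  9 10 11 12 13 14 15 16 17 18 19 20 21 22 23 24 25
G :  0  0  0  1  1  1  2  2  2  3  3  3  0  0  0  1  1  1  2  2  2  3  3  3  0  0
G(n+12) = G(n) holds for n = 0,…,8 (a full window of length max(S) = 9), so the sequence is purely periodic with period 12.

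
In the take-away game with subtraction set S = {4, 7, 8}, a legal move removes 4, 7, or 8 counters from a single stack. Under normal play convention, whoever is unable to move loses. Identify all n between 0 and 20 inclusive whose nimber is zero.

G(0) = 0
G(1) = mex{} = 0
G(2) = mex{} = 0
G(3) = mex{} = 0
G(4) = mex{0} = 1
G(5) = mex{0} = 1
G(6) = mex{0} = 1
G(7) = mex{0,0} = 1
G(8) = mex{1,0,0} = 2
G(9) = mex{1,0,0} = 2
G(10) = mex{1,0,0} = 2
G(11) = mex{1,1,0} = 2
G(12) = mex{2,1,1} = 0
G(13) = mex{2,1,1} = 0
G(14) = mex{2,1,1} = 0
G(15) = mex{2,2,1} = 0
G(16) = mex{0,2,2} = 1
G(17) = mex{0,2,2} = 1
G(18) = mex{0,2,2} = 1
G(19) = mex{0,0,2} = 1
G(20) = mex{1,0,0} = 2
P-positions are exactly the n with G(n) = 0.

0, 1, 2, 3, 12, 13, 14, 15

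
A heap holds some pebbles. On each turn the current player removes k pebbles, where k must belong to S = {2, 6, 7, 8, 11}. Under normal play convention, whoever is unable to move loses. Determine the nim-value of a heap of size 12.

2

n :  0  1  2  3  4  5  6  7  8  9 10 11 12
G :  0  0  1  1  0  0  1  1  2  2  3  3  2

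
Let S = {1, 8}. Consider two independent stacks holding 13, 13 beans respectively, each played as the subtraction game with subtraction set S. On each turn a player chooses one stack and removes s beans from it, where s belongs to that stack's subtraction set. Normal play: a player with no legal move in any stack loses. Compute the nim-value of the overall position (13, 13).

0

All stacks use S = {1, 8}:
n :  0  1  2  3  4  5  6  7  8  9 10 11 12 13
G :  0  1  0  1  0  1  0  1  2  0  1  0  1  0
Stack A: G(13) = 0.
Stack B: G(13) = 0.
Combined Grundy value = 0 ⊕ 0 = 0.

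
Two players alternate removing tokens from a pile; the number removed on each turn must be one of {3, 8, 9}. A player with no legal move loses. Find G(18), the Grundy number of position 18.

G(0) = 0
G(1) = mex{} = 0
G(2) = mex{} = 0
G(3) = mex{0} = 1
G(4) = mex{0} = 1
G(5) = mex{0} = 1
G(6) = mex{1} = 0
G(7) = mex{1} = 0
G(8) = mex{1,0} = 2
G(9) = mex{0,0,0} = 1
G(10) = mex{0,0,0} = 1
G(11) = mex{2,1,0} = 3
G(12) = mex{1,1,1} = 0
G(13) = mex{1,1,1} = 0
G(14) = mex{3,0,1} = 2
G(15) = mex{0,0,0} = 1
G(16) = mex{0,2,0} = 1
G(17) = mex{2,1,2} = 0
G(18) = mex{1,1,1} = 0

0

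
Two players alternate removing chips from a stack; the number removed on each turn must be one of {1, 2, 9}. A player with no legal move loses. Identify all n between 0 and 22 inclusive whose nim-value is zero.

G(0) = 0
G(1) = mex{0} = 1
G(2) = mex{1,0} = 2
G(3) = mex{2,1} = 0
G(4) = mex{0,2} = 1
G(5) = mex{1,0} = 2
G(6) = mex{2,1} = 0
G(7) = mex{0,2} = 1
G(8) = mex{1,0} = 2
G(9) = mex{2,1,0} = 3
G(10) = mex{3,2,1} = 0
G(11) = mex{0,3,2} = 1
G(12) = mex{1,0,0} = 2
G(13) = mex{2,1,1} = 0
G(14) = mex{0,2,2} = 1
G(15) = mex{1,0,0} = 2
G(16) = mex{2,1,1} = 0
G(17) = mex{0,2,2} = 1
G(18) = mex{1,0,3} = 2
G(19) = mex{2,1,0} = 3
G(20) = mex{3,2,1} = 0
G(21) = mex{0,3,2} = 1
G(22) = mex{1,0,0} = 2
P-positions are exactly the n with G(n) = 0.

0, 3, 6, 10, 13, 16, 20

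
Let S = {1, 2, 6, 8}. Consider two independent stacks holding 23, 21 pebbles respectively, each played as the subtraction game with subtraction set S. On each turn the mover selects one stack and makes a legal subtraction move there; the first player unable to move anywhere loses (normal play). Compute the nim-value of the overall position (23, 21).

2

All stacks use S = {1, 2, 6, 8}:
n :  0  1  2  3  4  5  6  7  8  9 10 11 12 13 14 15 16 17 18 19 20 21 22 23
G :  0  1  2  0  1  2  3  0  1  2  0  1  2  3  0  1  2  0  1  2  3  0  1  2
Stack A: G(23) = 2.
Stack B: G(21) = 0.
Combined Grundy value = 2 ⊕ 0 = 2.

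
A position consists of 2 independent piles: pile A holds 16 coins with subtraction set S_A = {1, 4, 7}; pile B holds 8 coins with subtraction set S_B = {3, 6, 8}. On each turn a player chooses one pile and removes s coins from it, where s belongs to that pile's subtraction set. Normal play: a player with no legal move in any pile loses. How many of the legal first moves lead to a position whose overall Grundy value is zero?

4

Pile A, S = {1, 4, 7}:
G(0) = 0
G(1) = mex{0} = 1
G(2) = mex{1} = 0
G(3) = mex{0} = 1
G(4) = mex{1,0} = 2
G(5) = mex{2,1} = 0
G(6) = mex{0,0} = 1
G(7) = mex{1,1,0} = 2
G(8) = mex{2,2,1} = 0
G(9) = mex{0,0,0} = 1
G(10) = mex{1,1,1} = 0
G(11) = mex{0,2,2} = 1
G(12) = mex{1,0,0} = 2
G(13) = mex{2,1,1} = 0
G(14) = mex{0,0,2} = 1
G(15) = mex{1,1,0} = 2
G(16) = mex{2,2,1} = 0
G_A(16) = 0.
Pile B, S = {3, 6, 8}:
n : 0 1 2 3 4 5 6 7 8
G : 0 0 0 1 1 1 2 2 2
G_B(8) = 2.
Combined Grundy value = 0 ⊕ 2 = 2.
A winning move leaves total XOR = 0, i.e. changes one component's Grundy value g to g ⊕ X where X is the current total.
Pile A: need g' = 0⊕2 = 2. Options: 16−1→G=2, 16−4→G=2, 16−7→G=1. Hits: 2.
Pile B: need g' = 2⊕2 = 0. Options: 8−3→G=1, 8−6→G=0, 8−8→G=0. Hits: 2.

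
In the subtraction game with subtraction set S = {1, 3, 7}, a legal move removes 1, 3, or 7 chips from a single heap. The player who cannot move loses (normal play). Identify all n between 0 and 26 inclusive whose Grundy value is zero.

0, 2, 4, 6, 8, 10, 12, 14, 16, 18, 20, 22, 24, 26

n :  0  1  2  3  4  5  6  7  8  9 10 11 12 13 14 15 16 17 18 19 20 21 22 23 24 25 26
G :  0  1  0  1  0  1  0  1  0  1  0  1  0  1  0  1  0  1  0  1  0  1  0  1  0  1  0
P-positions are exactly the n with G(n) = 0.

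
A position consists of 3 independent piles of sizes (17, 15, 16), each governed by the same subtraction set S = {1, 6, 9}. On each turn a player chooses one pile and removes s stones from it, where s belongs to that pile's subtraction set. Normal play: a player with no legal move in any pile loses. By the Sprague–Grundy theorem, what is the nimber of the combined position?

All piles use S = {1, 6, 9}:
G(0) = 0
G(1) = mex{0} = 1
G(2) = mex{1} = 0
G(3) = mex{0} = 1
G(4) = mex{1} = 0
G(5) = mex{0} = 1
G(6) = mex{1,0} = 2
G(7) = mex{2,1} = 0
G(8) = mex{0,0} = 1
G(9) = mex{1,1,0} = 2
G(10) = mex{2,0,1} = 3
G(11) = mex{3,1,0} = 2
G(12) = mex{2,2,1} = 0
G(13) = mex{0,0,0} = 1
G(14) = mex{1,1,1} = 0
G(15) = mex{0,2,2} = 1
G(16) = mex{1,3,0} = 2
G(17) = mex{2,2,1} = 0
Pile A: G(17) = 0.
Pile B: G(15) = 1.
Pile C: G(16) = 2.
Combined Grundy value = 0 ⊕ 1 ⊕ 2 = 3.

3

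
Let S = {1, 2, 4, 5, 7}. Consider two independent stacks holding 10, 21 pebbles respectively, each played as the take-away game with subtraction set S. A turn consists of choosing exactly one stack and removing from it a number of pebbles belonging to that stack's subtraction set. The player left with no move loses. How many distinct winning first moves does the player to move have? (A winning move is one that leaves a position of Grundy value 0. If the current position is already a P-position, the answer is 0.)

5

All stacks use S = {1, 2, 4, 5, 7}:
G(0) = 0
G(1) = mex{0} = 1
G(2) = mex{1,0} = 2
G(3) = mex{2,1} = 0
G(4) = mex{0,2,0} = 1
G(5) = mex{1,0,1,0} = 2
G(6) = mex{2,1,2,1} = 0
G(7) = mex{0,2,0,2,0} = 1
G(8) = mex{1,0,1,0,1} = 2
G(9) = mex{2,1,2,1,2} = 0
G(10) = mex{0,2,0,2,0} = 1
G(11) = mex{1,0,1,0,1} = 2
G(12) = mex{2,1,2,1,2} = 0
G(13) = mex{0,2,0,2,0} = 1
G(14) = mex{1,0,1,0,1} = 2
G(15) = mex{2,1,2,1,2} = 0
G(16) = mex{0,2,0,2,0} = 1
G(17) = mex{1,0,1,0,1} = 2
G(18) = mex{2,1,2,1,2} = 0
G(19) = mex{0,2,0,2,0} = 1
G(20) = mex{1,0,1,0,1} = 2
G(21) = mex{2,1,2,1,2} = 0
Stack A: G(10) = 1.
Stack B: G(21) = 0.
Combined Grundy value = 1 ⊕ 0 = 1.
A winning move leaves total XOR = 0, i.e. changes one component's Grundy value g to g ⊕ X where X is the current total.
Stack A: need g' = 1⊕1 = 0. Options: 10−1→G=0, 10−2→G=2, 10−4→G=0, 10−5→G=2, 10−7→G=0. Hits: 3.
Stack B: need g' = 0⊕1 = 1. Options: 21−1→G=2, 21−2→G=1, 21−4→G=2, 21−5→G=1, 21−7→G=2. Hits: 2.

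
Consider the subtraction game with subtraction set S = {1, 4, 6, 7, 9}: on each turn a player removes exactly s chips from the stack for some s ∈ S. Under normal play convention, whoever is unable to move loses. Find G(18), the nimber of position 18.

G(0) = 0
G(1) = mex{0} = 1
G(2) = mex{1} = 0
G(3) = mex{0} = 1
G(4) = mex{1,0} = 2
G(5) = mex{2,1} = 0
G(6) = mex{0,0,0} = 1
G(7) = mex{1,1,1,0} = 2
G(8) = mex{2,2,0,1} = 3
G(9) = mex{3,0,1,0,0} = 2
G(10) = mex{2,1,2,1,1} = 0
G(11) = mex{0,2,0,2,0} = 1
G(12) = mex{1,3,1,0,1} = 2
G(13) = mex{2,2,2,1,2} = 0
G(14) = mex{0,0,3,2,0} = 1
G(15) = mex{1,1,2,3,1} = 0
G(16) = mex{0,2,0,2,2} = 1
G(17) = mex{1,0,1,0,3} = 2
G(18) = mex{2,1,2,1,2} = 0

0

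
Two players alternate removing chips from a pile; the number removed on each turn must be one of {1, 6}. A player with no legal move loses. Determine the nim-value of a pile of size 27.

2

G(0) = 0
G(1) = mex{0} = 1
G(2) = mex{1} = 0
G(3) = mex{0} = 1
G(4) = mex{1} = 0
G(5) = mex{0} = 1
G(6) = mex{1,0} = 2
G(7) = mex{2,1} = 0
G(8) = mex{0,0} = 1
G(9) = mex{1,1} = 0
G(10) = mex{0,0} = 1
G(11) = mex{1,1} = 0
G(12) = mex{0,2} = 1
G(13) = mex{1,0} = 2
G(14) = mex{2,1} = 0
G(15) = mex{0,0} = 1
G(16) = mex{1,1} = 0
G(17) = mex{0,0} = 1
G(18) = mex{1,1} = 0
G(19) = mex{0,2} = 1
G(20) = mex{1,0} = 2
G(21) = mex{2,1} = 0
G(22) = mex{0,0} = 1
G(23) = mex{1,1} = 0
G(24) = mex{0,0} = 1
G(25) = mex{1,1} = 0
G(26) = mex{0,2} = 1
G(27) = mex{1,0} = 2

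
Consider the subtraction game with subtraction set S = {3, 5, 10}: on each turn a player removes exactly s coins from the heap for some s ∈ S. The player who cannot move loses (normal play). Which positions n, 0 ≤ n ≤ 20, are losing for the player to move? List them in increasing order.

0, 1, 2, 8, 9, 15, 16, 17

n :  0  1  2  3  4  5  6  7  8  9 10 11 12 13 14 15 16 17 18 19 20
G :  0  0  0  1  1  1  2  2  0  0  3  1  1  2  2  0  0  0  1  1  1
P-positions are exactly the n with G(n) = 0.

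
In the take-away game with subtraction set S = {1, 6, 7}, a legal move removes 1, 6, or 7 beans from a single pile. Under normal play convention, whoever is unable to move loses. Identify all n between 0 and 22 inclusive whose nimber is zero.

0, 2, 4, 12, 14, 16

n :  0  1  2  3  4  5  6  7  8  9 10 11 12 13 14 15 16 17 18 19 20 21 22
G :  0  1  0  1  0  1  2  3  2  3  2  3  0  1  0  1  0  1  2  3  2  3  2
P-positions are exactly the n with G(n) = 0.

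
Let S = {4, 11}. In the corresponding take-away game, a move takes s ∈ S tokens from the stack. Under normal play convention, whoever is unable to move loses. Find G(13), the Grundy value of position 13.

1

n :  0  1  2  3  4  5  6  7  8  9 10 11 12 13
G :  0  0  0  0  1  1  1  1  0  0  0  2  1  1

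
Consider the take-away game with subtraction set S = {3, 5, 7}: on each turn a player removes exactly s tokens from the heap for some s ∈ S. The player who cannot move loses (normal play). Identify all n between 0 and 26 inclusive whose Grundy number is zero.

0, 1, 2, 10, 11, 12, 20, 21, 22

n :  0  1  2  3  4  5  6  7  8  9 10 11 12 13 14 15 16 17 18 19 20 21 22 23 24 25 26
G :  0  0  0  1  1  1  2  2  2  3  0  0  0  1  1  1  2  2  2  3  0  0  0  1  1  1  2
P-positions are exactly the n with G(n) = 0.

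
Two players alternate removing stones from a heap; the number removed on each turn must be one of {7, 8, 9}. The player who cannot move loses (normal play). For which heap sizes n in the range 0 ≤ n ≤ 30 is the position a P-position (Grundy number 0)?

G(0) = 0
G(1) = mex{} = 0
G(2) = mex{} = 0
G(3) = mex{} = 0
G(4) = mex{} = 0
G(5) = mex{} = 0
G(6) = mex{} = 0
G(7) = mex{0} = 1
G(8) = mex{0,0} = 1
G(9) = mex{0,0,0} = 1
G(10) = mex{0,0,0} = 1
G(11) = mex{0,0,0} = 1
G(12) = mex{0,0,0} = 1
G(13) = mex{0,0,0} = 1
G(14) = mex{1,0,0} = 2
G(15) = mex{1,1,0} = 2
G(16) = mex{1,1,1} = 0
G(17) = mex{1,1,1} = 0
G(18) = mex{1,1,1} = 0
G(19) = mex{1,1,1} = 0
G(20) = mex{1,1,1} = 0
G(21) = mex{2,1,1} = 0
G(22) = mex{2,2,1} = 0
G(23) = mex{0,2,2} = 1
G(24) = mex{0,0,2} = 1
G(25) = mex{0,0,0} = 1
G(26) = mex{0,0,0} = 1
G(27) = mex{0,0,0} = 1
G(28) = mex{0,0,0} = 1
G(29) = mex{0,0,0} = 1
G(30) = mex{1,0,0} = 2
P-positions are exactly the n with G(n) = 0.

0, 1, 2, 3, 4, 5, 6, 16, 17, 18, 19, 20, 21, 22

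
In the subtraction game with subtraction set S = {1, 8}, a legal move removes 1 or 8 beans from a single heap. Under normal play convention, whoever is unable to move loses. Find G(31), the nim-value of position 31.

0

n :  0  1  2  3  4  5  6  7  8  9 10 11 12 13 14 15 16 17 18 19 20 21 22 23 24 25 26 27 28 29 30 31
G :  0  1  0  1  0  1  0  1  2  0  1  0  1  0  1  0  1  2  0  1  0  1  0  1  0  1  2  0  1  0  1  0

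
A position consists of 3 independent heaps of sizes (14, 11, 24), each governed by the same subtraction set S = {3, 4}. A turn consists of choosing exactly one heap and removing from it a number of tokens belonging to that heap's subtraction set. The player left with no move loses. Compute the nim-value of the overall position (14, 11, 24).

All heaps use S = {3, 4}:
G(0) = 0
G(1) = mex{} = 0
G(2) = mex{} = 0
G(3) = mex{0} = 1
G(4) = mex{0,0} = 1
G(5) = mex{0,0} = 1
G(6) = mex{1,0} = 2
G(7) = mex{1,1} = 0
G(8) = mex{1,1} = 0
G(9) = mex{2,1} = 0
G(10) = mex{0,2} = 1
G(11) = mex{0,0} = 1
G(12) = mex{0,0} = 1
G(13) = mex{1,0} = 2
G(14) = mex{1,1} = 0
G(15) = mex{1,1} = 0
G(16) = mex{2,1} = 0
G(17) = mex{0,2} = 1
G(18) = mex{0,0} = 1
G(19) = mex{0,0} = 1
G(20) = mex{1,0} = 2
G(21) = mex{1,1} = 0
G(22) = mex{1,1} = 0
G(23) = mex{2,1} = 0
G(24) = mex{0,2} = 1
Heap A: G(14) = 0.
Heap B: G(11) = 1.
Heap C: G(24) = 1.
Combined Grundy value = 0 ⊕ 1 ⊕ 1 = 0.

0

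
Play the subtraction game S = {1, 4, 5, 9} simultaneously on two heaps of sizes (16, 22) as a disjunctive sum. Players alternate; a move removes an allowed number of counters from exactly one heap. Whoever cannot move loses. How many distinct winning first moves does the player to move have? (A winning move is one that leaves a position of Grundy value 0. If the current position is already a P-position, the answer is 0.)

All heaps use S = {1, 4, 5, 9}:
n :  0  1  2  3  4  5  6  7  8  9 10 11 12 13 14 15 16 17 18 19 20 21 22
G :  0  1  0  1  2  3  2  3  0  1  0  1  2  3  2  3  0  1  0  1  2  3  2
Heap A: G(16) = 0.
Heap B: G(22) = 2.
Combined Grundy value = 0 ⊕ 2 = 2.
A winning move leaves total XOR = 0, i.e. changes one component's Grundy value g to g ⊕ X where X is the current total.
Heap A: need g' = 0⊕2 = 2. Options: 16−1→G=3, 16−4→G=2, 16−5→G=1, 16−9→G=3. Hits: 1.
Heap B: need g' = 2⊕2 = 0. Options: 22−1→G=3, 22−4→G=0, 22−5→G=1, 22−9→G=3. Hits: 1.

2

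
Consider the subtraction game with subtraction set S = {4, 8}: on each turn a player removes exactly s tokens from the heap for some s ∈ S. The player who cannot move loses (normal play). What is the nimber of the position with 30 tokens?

1

n :  0  1  2  3  4  5  6  7  8  9 10 11 12 13 14 15 16 17 18 19 20 21 22 23 24 25 26 27 28 29 30
G :  0  0  0  0  1  1  1  1  2  2  2  2  0  0  0  0  1  1  1  1  2  2  2  2  0  0  0  0  1  1  1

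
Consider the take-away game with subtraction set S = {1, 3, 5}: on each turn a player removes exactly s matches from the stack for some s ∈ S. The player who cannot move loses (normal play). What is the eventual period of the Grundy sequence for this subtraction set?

G(0) = 0
G(1) = mex{0} = 1
G(2) = mex{1} = 0
G(3) = mex{0,0} = 1
G(4) = mex{1,1} = 0
G(5) = mex{0,0,0} = 1
G(6) = mex{1,1,1} = 0
G(7) = mex{0,0,0} = 1
G(8) = mex{1,1,1} = 0
G(9) = mex{0,0,0} = 1
G(10) = mex{1,1,1} = 0
G(11) = mex{0,0,0} = 1
G(12) = mex{1,1,1} = 0
G(13) = mex{0,0,0} = 1
G(14) = mex{1,1,1} = 0
G(n+2) = G(n) holds for n = 0,…,4 (a full window of length max(S) = 5), so the sequence is purely periodic with period 2.

2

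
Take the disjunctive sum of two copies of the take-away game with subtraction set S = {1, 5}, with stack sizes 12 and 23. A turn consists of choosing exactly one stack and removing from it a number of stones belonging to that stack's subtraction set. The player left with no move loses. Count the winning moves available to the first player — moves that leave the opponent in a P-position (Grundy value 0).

4

All stacks use S = {1, 5}:
n :  0  1  2  3  4  5  6  7  8  9 10 11 12 13 14 15 16 17 18 19 20 21 22 23
G :  0  1  0  1  0  1  0  1  0  1  0  1  0  1  0  1  0  1  0  1  0  1  0  1
Stack A: G(12) = 0.
Stack B: G(23) = 1.
Combined Grundy value = 0 ⊕ 1 = 1.
A winning move leaves total XOR = 0, i.e. changes one component's Grundy value g to g ⊕ X where X is the current total.
Stack A: need g' = 0⊕1 = 1. Options: 12−1→G=1, 12−5→G=1. Hits: 2.
Stack B: need g' = 1⊕1 = 0. Options: 23−1→G=0, 23−5→G=0. Hits: 2.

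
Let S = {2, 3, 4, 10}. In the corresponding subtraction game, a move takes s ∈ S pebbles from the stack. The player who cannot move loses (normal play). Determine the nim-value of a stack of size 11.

G(0) = 0
G(1) = mex{} = 0
G(2) = mex{0} = 1
G(3) = mex{0,0} = 1
G(4) = mex{1,0,0} = 2
G(5) = mex{1,1,0} = 2
G(6) = mex{2,1,1} = 0
G(7) = mex{2,2,1} = 0
G(8) = mex{0,2,2} = 1
G(9) = mex{0,0,2} = 1
G(10) = mex{1,0,0,0} = 2
G(11) = mex{1,1,0,0} = 2

2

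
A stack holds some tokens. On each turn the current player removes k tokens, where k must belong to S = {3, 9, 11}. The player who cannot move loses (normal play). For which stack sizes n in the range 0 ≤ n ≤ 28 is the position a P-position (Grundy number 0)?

G(0) = 0
G(1) = mex{} = 0
G(2) = mex{} = 0
G(3) = mex{0} = 1
G(4) = mex{0} = 1
G(5) = mex{0} = 1
G(6) = mex{1} = 0
G(7) = mex{1} = 0
G(8) = mex{1} = 0
G(9) = mex{0,0} = 1
G(10) = mex{0,0} = 1
G(11) = mex{0,0,0} = 1
G(12) = mex{1,1,0} = 2
G(13) = mex{1,1,0} = 2
G(14) = mex{1,1,1} = 0
G(15) = mex{2,0,1} = 3
G(16) = mex{2,0,1} = 3
G(17) = mex{0,0,0} = 1
G(18) = mex{3,1,0} = 2
G(19) = mex{3,1,0} = 2
G(20) = mex{1,1,1} = 0
G(21) = mex{2,2,1} = 0
G(22) = mex{2,2,1} = 0
G(23) = mex{0,0,2} = 1
G(24) = mex{0,3,2} = 1
G(25) = mex{0,3,0} = 1
G(26) = mex{1,1,3} = 0
G(27) = mex{1,2,3} = 0
G(28) = mex{1,2,1} = 0
P-positions are exactly the n with G(n) = 0.

0, 1, 2, 6, 7, 8, 14, 20, 21, 22, 26, 27, 28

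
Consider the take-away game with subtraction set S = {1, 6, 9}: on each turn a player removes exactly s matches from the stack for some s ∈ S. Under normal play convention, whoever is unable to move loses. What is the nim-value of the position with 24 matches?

G(0) = 0
G(1) = mex{0} = 1
G(2) = mex{1} = 0
G(3) = mex{0} = 1
G(4) = mex{1} = 0
G(5) = mex{0} = 1
G(6) = mex{1,0} = 2
G(7) = mex{2,1} = 0
G(8) = mex{0,0} = 1
G(9) = mex{1,1,0} = 2
G(10) = mex{2,0,1} = 3
G(11) = mex{3,1,0} = 2
G(12) = mex{2,2,1} = 0
G(13) = mex{0,0,0} = 1
G(14) = mex{1,1,1} = 0
G(15) = mex{0,2,2} = 1
G(16) = mex{1,3,0} = 2
G(17) = mex{2,2,1} = 0
G(18) = mex{0,0,2} = 1
G(19) = mex{1,1,3} = 0
G(20) = mex{0,0,2} = 1
G(21) = mex{1,1,0} = 2
G(22) = mex{2,2,1} = 0
G(23) = mex{0,0,0} = 1
G(24) = mex{1,1,1} = 0

0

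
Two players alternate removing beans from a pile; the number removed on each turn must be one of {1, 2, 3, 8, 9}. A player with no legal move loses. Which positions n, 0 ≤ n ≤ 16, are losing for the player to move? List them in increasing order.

n :  0  1  2  3  4  5  6  7  8  9 10 11 12 13 14 15 16
G :  0  1  2  3  0  1  2  3  4  5  0  1  2  3  0  1  2
P-positions are exactly the n with G(n) = 0.

0, 4, 10, 14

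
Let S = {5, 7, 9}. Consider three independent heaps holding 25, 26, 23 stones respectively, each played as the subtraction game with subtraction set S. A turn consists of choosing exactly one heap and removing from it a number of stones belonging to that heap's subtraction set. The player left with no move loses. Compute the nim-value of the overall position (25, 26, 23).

All heaps use S = {5, 7, 9}:
G(0) = 0
G(1) = mex{} = 0
G(2) = mex{} = 0
G(3) = mex{} = 0
G(4) = mex{} = 0
G(5) = mex{0} = 1
G(6) = mex{0} = 1
G(7) = mex{0,0} = 1
G(8) = mex{0,0} = 1
G(9) = mex{0,0,0} = 1
G(10) = mex{1,0,0} = 2
G(11) = mex{1,0,0} = 2
G(12) = mex{1,1,0} = 2
G(13) = mex{1,1,0} = 2
G(14) = mex{1,1,1} = 0
G(15) = mex{2,1,1} = 0
G(16) = mex{2,1,1} = 0
G(17) = mex{2,2,1} = 0
G(18) = mex{2,2,1} = 0
G(19) = mex{0,2,2} = 1
G(20) = mex{0,2,2} = 1
G(21) = mex{0,0,2} = 1
G(22) = mex{0,0,2} = 1
G(23) = mex{0,0,0} = 1
G(24) = mex{1,0,0} = 2
G(25) = mex{1,0,0} = 2
G(26) = mex{1,1,0} = 2
Heap A: G(25) = 2.
Heap B: G(26) = 2.
Heap C: G(23) = 1.
Combined Grundy value = 2 ⊕ 2 ⊕ 1 = 1.

1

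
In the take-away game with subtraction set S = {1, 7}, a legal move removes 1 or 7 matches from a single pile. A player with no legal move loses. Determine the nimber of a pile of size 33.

n :  0  1  2  3  4  5  6  7  8  9 10 11 12 13 14 15 16 17 18 19 20 21 22 23 24 25 26 27 28 29 30 31 32 33
G :  0  1  0  1  0  1  0  1  0  1  0  1  0  1  0  1  0  1  0  1  0  1  0  1  0  1  0  1  0  1  0  1  0  1

1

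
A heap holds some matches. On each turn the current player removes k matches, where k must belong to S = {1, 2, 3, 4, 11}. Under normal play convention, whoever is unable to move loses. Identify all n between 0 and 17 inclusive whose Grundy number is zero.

0, 5, 10, 15

G(0) = 0
G(1) = mex{0} = 1
G(2) = mex{1,0} = 2
G(3) = mex{2,1,0} = 3
G(4) = mex{3,2,1,0} = 4
G(5) = mex{4,3,2,1} = 0
G(6) = mex{0,4,3,2} = 1
G(7) = mex{1,0,4,3} = 2
G(8) = mex{2,1,0,4} = 3
G(9) = mex{3,2,1,0} = 4
G(10) = mex{4,3,2,1} = 0
G(11) = mex{0,4,3,2,0} = 1
G(12) = mex{1,0,4,3,1} = 2
G(13) = mex{2,1,0,4,2} = 3
G(14) = mex{3,2,1,0,3} = 4
G(15) = mex{4,3,2,1,4} = 0
G(16) = mex{0,4,3,2,0} = 1
G(17) = mex{1,0,4,3,1} = 2
P-positions are exactly the n with G(n) = 0.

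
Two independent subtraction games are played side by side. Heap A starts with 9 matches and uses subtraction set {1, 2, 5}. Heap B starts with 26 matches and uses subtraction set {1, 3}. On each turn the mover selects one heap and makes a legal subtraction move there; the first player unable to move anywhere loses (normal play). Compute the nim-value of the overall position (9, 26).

0

Heap A, S = {1, 2, 5}:
n : 0 1 2 3 4 5 6 7 8 9
G : 0 1 2 0 1 2 0 1 2 0
G_A(9) = 0.
Heap B, S = {1, 3}:
n :  0  1  2  3  4  5  6  7  8  9 10 11 12 13 14 15 16 17 18 19 20 21 22 23 24 25 26
G :  0  1  0  1  0  1  0  1  0  1  0  1  0  1  0  1  0  1  0  1  0  1  0  1  0  1  0
G_B(26) = 0.
Combined Grundy value = 0 ⊕ 0 = 0.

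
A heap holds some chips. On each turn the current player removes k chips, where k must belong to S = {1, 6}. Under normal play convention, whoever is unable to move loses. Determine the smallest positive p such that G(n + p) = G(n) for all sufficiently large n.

7

n :  0  1  2  3  4  5  6  7  8  9 10 11 12 13 14 15
G :  0  1  0  1  0  1  2  0  1  0  1  0  1  2  0  1
G(n+7) = G(n) holds for n = 0,…,5 (a full window of length max(S) = 6), so the sequence is purely periodic with period 7.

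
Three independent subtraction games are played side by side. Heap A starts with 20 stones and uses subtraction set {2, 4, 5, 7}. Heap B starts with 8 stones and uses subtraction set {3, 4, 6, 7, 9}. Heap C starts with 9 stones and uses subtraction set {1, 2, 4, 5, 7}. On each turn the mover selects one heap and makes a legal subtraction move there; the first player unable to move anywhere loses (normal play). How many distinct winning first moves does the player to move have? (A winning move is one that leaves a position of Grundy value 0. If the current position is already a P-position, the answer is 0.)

3

Heap A, S = {2, 4, 5, 7}:
G(0) = 0
G(1) = mex{} = 0
G(2) = mex{0} = 1
G(3) = mex{0} = 1
G(4) = mex{1,0} = 2
G(5) = mex{1,0,0} = 2
G(6) = mex{2,1,0} = 3
G(7) = mex{2,1,1,0} = 3
G(8) = mex{3,2,1,0} = 4
G(9) = mex{3,2,2,1} = 0
G(10) = mex{4,3,2,1} = 0
G(11) = mex{0,3,3,2} = 1
G(12) = mex{0,4,3,2} = 1
G(13) = mex{1,0,4,3} = 2
G(14) = mex{1,0,0,3} = 2
G(15) = mex{2,1,0,4} = 3
G(16) = mex{2,1,1,0} = 3
G(17) = mex{3,2,1,0} = 4
G(18) = mex{3,2,2,1} = 0
G(19) = mex{4,3,2,1} = 0
G(20) = mex{0,3,3,2} = 1
G_A(20) = 1.
Heap B, S = {3, 4, 6, 7, 9}:
G(0) = 0
G(1) = mex{} = 0
G(2) = mex{} = 0
G(3) = mex{0} = 1
G(4) = mex{0,0} = 1
G(5) = mex{0,0} = 1
G(6) = mex{1,0,0} = 2
G(7) = mex{1,1,0,0} = 2
G(8) = mex{1,1,0,0} = 2
G_B(8) = 2.
Heap C, S = {1, 2, 4, 5, 7}:
n : 0 1 2 3 4 5 6 7 8 9
G : 0 1 2 0 1 2 0 1 2 0
G_C(9) = 0.
Combined Grundy value = 1 ⊕ 2 ⊕ 0 = 3.
A winning move leaves total XOR = 0, i.e. changes one component's Grundy value g to g ⊕ X where X is the current total.
Heap A: need g' = 1⊕3 = 2. Options: 20−2→G=0, 20−4→G=3, 20−5→G=3, 20−7→G=2. Hits: 1.
Heap B: need g' = 2⊕3 = 1. Options: 8−3→G=1, 8−4→G=1, 8−6→G=0, 8−7→G=0. Hits: 2.
Heap C: need g' = 0⊕3 = 3. Options: 9−1→G=2, 9−2→G=1, 9−4→G=2, 9−5→G=1, 9−7→G=2. Hits: 0.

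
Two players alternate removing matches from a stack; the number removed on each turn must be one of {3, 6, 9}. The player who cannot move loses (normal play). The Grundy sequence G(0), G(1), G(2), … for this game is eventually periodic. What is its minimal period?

12

n :  0  1  2  3  4  5  6  7  8  9 10 11 12 13 14 15 16 17 18 19 20 21 22 23 24 25
G :  0  0  0  1  1  1  2  2  2  3  3  3  0  0  0  1  1  1  2  2  2  3  3  3  0  0
G(n+12) = G(n) holds for n = 0,…,8 (a full window of length max(S) = 9), so the sequence is purely periodic with period 12.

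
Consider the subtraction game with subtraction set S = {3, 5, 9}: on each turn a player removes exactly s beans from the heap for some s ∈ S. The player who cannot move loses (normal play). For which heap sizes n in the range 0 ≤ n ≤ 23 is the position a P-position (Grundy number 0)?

0, 1, 2, 8, 12, 14, 16, 18, 20, 22

G(0) = 0
G(1) = mex{} = 0
G(2) = mex{} = 0
G(3) = mex{0} = 1
G(4) = mex{0} = 1
G(5) = mex{0,0} = 1
G(6) = mex{1,0} = 2
G(7) = mex{1,0} = 2
G(8) = mex{1,1} = 0
G(9) = mex{2,1,0} = 3
G(10) = mex{2,1,0} = 3
G(11) = mex{0,2,0} = 1
G(12) = mex{3,2,1} = 0
G(13) = mex{3,0,1} = 2
G(14) = mex{1,3,1} = 0
G(15) = mex{0,3,2} = 1
G(16) = mex{2,1,2} = 0
G(17) = mex{0,0,0} = 1
G(18) = mex{1,2,3} = 0
G(19) = mex{0,0,3} = 1
G(20) = mex{1,1,1} = 0
G(21) = mex{0,0,0} = 1
G(22) = mex{1,1,2} = 0
G(23) = mex{0,0,0} = 1
P-positions are exactly the n with G(n) = 0.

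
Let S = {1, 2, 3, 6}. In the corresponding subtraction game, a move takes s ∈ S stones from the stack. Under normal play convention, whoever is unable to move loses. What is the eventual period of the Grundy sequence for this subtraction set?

4

n :  0  1  2  3  4  5  6  7  8  9 10 11 12 13 14
G :  0  1  2  3  0  1  2  3  0  1  2  3  0  1  2
G(n+4) = G(n) holds for n = 0,…,5 (a full window of length max(S) = 6), so the sequence is purely periodic with period 4.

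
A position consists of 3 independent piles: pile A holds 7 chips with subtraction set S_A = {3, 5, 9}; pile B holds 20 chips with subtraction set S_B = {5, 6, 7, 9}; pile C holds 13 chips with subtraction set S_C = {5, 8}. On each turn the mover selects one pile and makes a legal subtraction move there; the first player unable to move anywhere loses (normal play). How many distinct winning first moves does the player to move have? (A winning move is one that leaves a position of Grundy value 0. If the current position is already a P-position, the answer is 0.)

3

Pile A, S = {3, 5, 9}:
n : 0 1 2 3 4 5 6 7
G : 0 0 0 1 1 1 2 2
G_A(7) = 2.
Pile B, S = {5, 6, 7, 9}:
n :  0  1  2  3  4  5  6  7  8  9 10 11 12 13 14 15 16 17 18 19 20
G :  0  0  0  0  0  1  1  1  1  1  2  2  2  2  0  0  0  0  0  1  1
G_B(20) = 1.
Pile C, S = {5, 8}:
n :  0  1  2  3  4  5  6  7  8  9 10 11 12 13
G :  0  0  0  0  0  1  1  1  1  1  2  2  2  0
G_C(13) = 0.
Combined Grundy value = 2 ⊕ 1 ⊕ 0 = 3.
A winning move leaves total XOR = 0, i.e. changes one component's Grundy value g to g ⊕ X where X is the current total.
Pile A: need g' = 2⊕3 = 1. Options: 7−3→G=1, 7−5→G=0. Hits: 1.
Pile B: need g' = 1⊕3 = 2. Options: 20−5→G=0, 20−6→G=0, 20−7→G=2, 20−9→G=2. Hits: 2.
Pile C: need g' = 0⊕3 = 3. Options: 13−5→G=1, 13−8→G=1. Hits: 0.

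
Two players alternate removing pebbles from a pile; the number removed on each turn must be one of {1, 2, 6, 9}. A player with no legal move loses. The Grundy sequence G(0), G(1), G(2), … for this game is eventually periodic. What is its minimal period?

n :  0  1  2  3  4  5  6  7  8  9 10 11 12 13 14 15 16 17
G :  0  1  2  0  1  2  3  0  1  2  0  1  2  3  0  1  2  0
G(n+7) = G(n) holds for n = 0,…,8 (a full window of length max(S) = 9), so the sequence is purely periodic with period 7.

7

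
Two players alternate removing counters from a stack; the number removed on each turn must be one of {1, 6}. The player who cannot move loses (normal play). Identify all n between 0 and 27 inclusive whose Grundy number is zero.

0, 2, 4, 7, 9, 11, 14, 16, 18, 21, 23, 25

G(0) = 0
G(1) = mex{0} = 1
G(2) = mex{1} = 0
G(3) = mex{0} = 1
G(4) = mex{1} = 0
G(5) = mex{0} = 1
G(6) = mex{1,0} = 2
G(7) = mex{2,1} = 0
G(8) = mex{0,0} = 1
G(9) = mex{1,1} = 0
G(10) = mex{0,0} = 1
G(11) = mex{1,1} = 0
G(12) = mex{0,2} = 1
G(13) = mex{1,0} = 2
G(14) = mex{2,1} = 0
G(15) = mex{0,0} = 1
G(16) = mex{1,1} = 0
G(17) = mex{0,0} = 1
G(18) = mex{1,1} = 0
G(19) = mex{0,2} = 1
G(20) = mex{1,0} = 2
G(21) = mex{2,1} = 0
G(22) = mex{0,0} = 1
G(23) = mex{1,1} = 0
G(24) = mex{0,0} = 1
G(25) = mex{1,1} = 0
G(26) = mex{0,2} = 1
G(27) = mex{1,0} = 2
P-positions are exactly the n with G(n) = 0.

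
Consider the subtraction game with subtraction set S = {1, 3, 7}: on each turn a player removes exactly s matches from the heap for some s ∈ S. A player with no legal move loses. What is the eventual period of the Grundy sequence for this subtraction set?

2

G(0) = 0
G(1) = mex{0} = 1
G(2) = mex{1} = 0
G(3) = mex{0,0} = 1
G(4) = mex{1,1} = 0
G(5) = mex{0,0} = 1
G(6) = mex{1,1} = 0
G(7) = mex{0,0,0} = 1
G(8) = mex{1,1,1} = 0
G(9) = mex{0,0,0} = 1
G(10) = mex{1,1,1} = 0
G(11) = mex{0,0,0} = 1
G(12) = mex{1,1,1} = 0
G(13) = mex{0,0,0} = 1
G(14) = mex{1,1,1} = 0
G(n+2) = G(n) holds for n = 0,…,6 (a full window of length max(S) = 7), so the sequence is purely periodic with period 2.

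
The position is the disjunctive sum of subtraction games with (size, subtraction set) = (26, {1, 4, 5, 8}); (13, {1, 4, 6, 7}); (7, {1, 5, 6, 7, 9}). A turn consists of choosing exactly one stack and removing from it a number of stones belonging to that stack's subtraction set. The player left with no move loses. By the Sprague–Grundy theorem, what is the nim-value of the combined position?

7

Stack A, S = {1, 4, 5, 8}:
n :  0  1  2  3  4  5  6  7  8  9 10 11 12 13 14 15 16 17 18 19 20 21 22 23 24 25 26
G :  0  1  0  1  2  3  2  3  4  0  1  0  1  2  3  2  3  4  0  1  0  1  2  3  2  3  4
G_A(26) = 4.
Stack B, S = {1, 4, 6, 7}:
n :  0  1  2  3  4  5  6  7  8  9 10 11 12 13
G :  0  1  0  1  2  0  1  2  3  2  0  1  2  0
G_B(13) = 0.
Stack C, S = {1, 5, 6, 7, 9}:
n : 0 1 2 3 4 5 6 7
G : 0 1 0 1 0 1 2 3
G_C(7) = 3.
Combined Grundy value = 4 ⊕ 0 ⊕ 3 = 7.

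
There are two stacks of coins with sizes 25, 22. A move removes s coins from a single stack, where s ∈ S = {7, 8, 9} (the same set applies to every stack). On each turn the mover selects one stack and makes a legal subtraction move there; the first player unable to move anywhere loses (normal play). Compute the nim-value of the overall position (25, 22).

1

All stacks use S = {7, 8, 9}:
n :  0  1  2  3  4  5  6  7  8  9 10 11 12 13 14 15 16 17 18 19 20 21 22 23 24 25
G :  0  0  0  0  0  0  0  1  1  1  1  1  1  1  2  2  0  0  0  0  0  0  0  1  1  1
Stack A: G(25) = 1.
Stack B: G(22) = 0.
Combined Grundy value = 1 ⊕ 0 = 1.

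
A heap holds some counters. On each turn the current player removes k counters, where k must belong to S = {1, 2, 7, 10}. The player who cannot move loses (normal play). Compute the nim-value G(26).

n :  0  1  2  3  4  5  6  7  8  9 10 11 12 13 14 15 16 17 18 19 20 21 22 23 24 25 26
G :  0  1  2  0  1  2  0  1  2  0  1  2  0  1  2  0  1  2  0  1  2  0  1  2  0  1  2

2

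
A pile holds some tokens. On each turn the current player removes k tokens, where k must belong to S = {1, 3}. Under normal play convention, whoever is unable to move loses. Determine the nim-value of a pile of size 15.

n :  0  1  2  3  4  5  6  7  8  9 10 11 12 13 14 15
G :  0  1  0  1  0  1  0  1  0  1  0  1  0  1  0  1

1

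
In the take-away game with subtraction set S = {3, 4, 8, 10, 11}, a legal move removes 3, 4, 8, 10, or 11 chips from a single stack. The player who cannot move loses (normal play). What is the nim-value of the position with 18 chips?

3

n :  0  1  2  3  4  5  6  7  8  9 10 11 12 13 14 15 16 17 18
G :  0  0  0  1  1  1  2  0  2  3  1  3  4  2  0  2  0  1  3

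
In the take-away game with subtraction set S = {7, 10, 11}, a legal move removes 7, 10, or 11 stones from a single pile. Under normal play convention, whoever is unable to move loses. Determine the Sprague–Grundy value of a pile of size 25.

n :  0  1  2  3  4  5  6  7  8  9 10 11 12 13 14 15 16 17 18 19 20 21 22 23 24 25
G :  0  0  0  0  0  0  0  1  1  1  1  1  1  1  2  2  2  2  0  0  0  0  0  0  0  1

1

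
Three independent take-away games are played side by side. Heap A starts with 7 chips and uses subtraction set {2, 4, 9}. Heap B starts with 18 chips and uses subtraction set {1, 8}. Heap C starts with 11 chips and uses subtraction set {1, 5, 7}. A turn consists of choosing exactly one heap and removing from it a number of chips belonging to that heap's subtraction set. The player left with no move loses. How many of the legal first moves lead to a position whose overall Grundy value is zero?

Heap A, S = {2, 4, 9}:
G(0) = 0
G(1) = mex{} = 0
G(2) = mex{0} = 1
G(3) = mex{0} = 1
G(4) = mex{1,0} = 2
G(5) = mex{1,0} = 2
G(6) = mex{2,1} = 0
G(7) = mex{2,1} = 0
G_A(7) = 0.
Heap B, S = {1, 8}:
G(0) = 0
G(1) = mex{0} = 1
G(2) = mex{1} = 0
G(3) = mex{0} = 1
G(4) = mex{1} = 0
G(5) = mex{0} = 1
G(6) = mex{1} = 0
G(7) = mex{0} = 1
G(8) = mex{1,0} = 2
G(9) = mex{2,1} = 0
G(10) = mex{0,0} = 1
G(11) = mex{1,1} = 0
G(12) = mex{0,0} = 1
G(13) = mex{1,1} = 0
G(14) = mex{0,0} = 1
G(15) = mex{1,1} = 0
G(16) = mex{0,2} = 1
G(17) = mex{1,0} = 2
G(18) = mex{2,1} = 0
G_B(18) = 0.
Heap C, S = {1, 5, 7}:
G(0) = 0
G(1) = mex{0} = 1
G(2) = mex{1} = 0
G(3) = mex{0} = 1
G(4) = mex{1} = 0
G(5) = mex{0,0} = 1
G(6) = mex{1,1} = 0
G(7) = mex{0,0,0} = 1
G(8) = mex{1,1,1} = 0
G(9) = mex{0,0,0} = 1
G(10) = mex{1,1,1} = 0
G(11) = mex{0,0,0} = 1
G_C(11) = 1.
Combined Grundy value = 0 ⊕ 0 ⊕ 1 = 1.
A winning move leaves total XOR = 0, i.e. changes one component's Grundy value g to g ⊕ X where X is the current total.
Heap A: need g' = 0⊕1 = 1. Options: 7−2→G=2, 7−4→G=1. Hits: 1.
Heap B: need g' = 0⊕1 = 1. Options: 18−1→G=2, 18−8→G=1. Hits: 1.
Heap C: need g' = 1⊕1 = 0. Options: 11−1→G=0, 11−5→G=0, 11−7→G=0. Hits: 3.

5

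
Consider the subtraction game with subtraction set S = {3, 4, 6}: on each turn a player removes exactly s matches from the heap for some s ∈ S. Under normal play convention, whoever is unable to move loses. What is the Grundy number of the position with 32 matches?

1

n :  0  1  2  3  4  5  6  7  8  9 10 11 12 13 14 15 16 17 18 19 20 21 22 23 24 25 26 27 28 29 30 31 32
G :  0  0  0  1  1  1  2  2  2  0  0  0  1  1  1  2  2  2  0  0  0  1  1  1  2  2  2  0  0  0  1  1  1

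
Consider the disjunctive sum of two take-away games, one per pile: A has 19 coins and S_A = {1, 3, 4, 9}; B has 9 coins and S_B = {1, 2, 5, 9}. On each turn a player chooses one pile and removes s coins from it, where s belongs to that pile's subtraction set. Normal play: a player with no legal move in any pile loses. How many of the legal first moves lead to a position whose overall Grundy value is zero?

2

Pile A, S = {1, 3, 4, 9}:
n :  0  1  2  3  4  5  6  7  8  9 10 11 12 13 14 15 16 17 18 19
G :  0  1  0  1  2  3  2  0  1  4  3  2  0  1  0  1  2  3  2  0
G_A(19) = 0.
Pile B, S = {1, 2, 5, 9}:
G(0) = 0
G(1) = mex{0} = 1
G(2) = mex{1,0} = 2
G(3) = mex{2,1} = 0
G(4) = mex{0,2} = 1
G(5) = mex{1,0,0} = 2
G(6) = mex{2,1,1} = 0
G(7) = mex{0,2,2} = 1
G(8) = mex{1,0,0} = 2
G(9) = mex{2,1,1,0} = 3
G_B(9) = 3.
Combined Grundy value = 0 ⊕ 3 = 3.
A winning move leaves total XOR = 0, i.e. changes one component's Grundy value g to g ⊕ X where X is the current total.
Pile A: need g' = 0⊕3 = 3. Options: 19−1→G=2, 19−3→G=2, 19−4→G=1, 19−9→G=3. Hits: 1.
Pile B: need g' = 3⊕3 = 0. Options: 9−1→G=2, 9−2→G=1, 9−5→G=1, 9−9→G=0. Hits: 1.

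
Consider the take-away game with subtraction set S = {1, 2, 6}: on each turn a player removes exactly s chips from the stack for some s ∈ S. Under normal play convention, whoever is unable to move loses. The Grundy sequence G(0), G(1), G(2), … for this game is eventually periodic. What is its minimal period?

7

G(0) = 0
G(1) = mex{0} = 1
G(2) = mex{1,0} = 2
G(3) = mex{2,1} = 0
G(4) = mex{0,2} = 1
G(5) = mex{1,0} = 2
G(6) = mex{2,1,0} = 3
G(7) = mex{3,2,1} = 0
G(8) = mex{0,3,2} = 1
G(9) = mex{1,0,0} = 2
G(10) = mex{2,1,1} = 0
G(11) = mex{0,2,2} = 1
G(12) = mex{1,0,3} = 2
G(13) = mex{2,1,0} = 3
G(14) = mex{3,2,1} = 0
G(15) = mex{0,3,2} = 1
G(n+7) = G(n) holds for n = 0,…,5 (a full window of length max(S) = 6), so the sequence is purely periodic with period 7.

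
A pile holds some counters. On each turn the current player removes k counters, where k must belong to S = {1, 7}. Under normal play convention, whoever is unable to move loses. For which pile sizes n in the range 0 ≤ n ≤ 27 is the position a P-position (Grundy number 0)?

G(0) = 0
G(1) = mex{0} = 1
G(2) = mex{1} = 0
G(3) = mex{0} = 1
G(4) = mex{1} = 0
G(5) = mex{0} = 1
G(6) = mex{1} = 0
G(7) = mex{0,0} = 1
G(8) = mex{1,1} = 0
G(9) = mex{0,0} = 1
G(10) = mex{1,1} = 0
G(11) = mex{0,0} = 1
G(12) = mex{1,1} = 0
G(13) = mex{0,0} = 1
G(14) = mex{1,1} = 0
G(15) = mex{0,0} = 1
G(16) = mex{1,1} = 0
G(17) = mex{0,0} = 1
G(18) = mex{1,1} = 0
G(19) = mex{0,0} = 1
G(20) = mex{1,1} = 0
G(21) = mex{0,0} = 1
G(22) = mex{1,1} = 0
G(23) = mex{0,0} = 1
G(24) = mex{1,1} = 0
G(25) = mex{0,0} = 1
G(26) = mex{1,1} = 0
G(27) = mex{0,0} = 1
P-positions are exactly the n with G(n) = 0.

0, 2, 4, 6, 8, 10, 12, 14, 16, 18, 20, 22, 24, 26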